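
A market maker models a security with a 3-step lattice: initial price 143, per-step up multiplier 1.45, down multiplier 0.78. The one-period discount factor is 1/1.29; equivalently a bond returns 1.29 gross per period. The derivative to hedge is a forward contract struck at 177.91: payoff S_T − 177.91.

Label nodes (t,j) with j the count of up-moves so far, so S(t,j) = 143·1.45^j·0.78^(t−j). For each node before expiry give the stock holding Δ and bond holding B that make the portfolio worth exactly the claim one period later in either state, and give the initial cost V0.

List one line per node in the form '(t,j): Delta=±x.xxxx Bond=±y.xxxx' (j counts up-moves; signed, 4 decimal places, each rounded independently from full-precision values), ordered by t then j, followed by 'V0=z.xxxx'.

Under the risk-neutral measure, an up-move has probability p* = (R−d)/(u−d) = 0.7612 and values discount at R = 1.29.
Payoff layer (t=3): V(3,0)=-110.0491, V(3,1)=-51.7583, V(3,2)=56.6029, V(3,3)=258.0434
(2,0): S=87.0012. Δ = (V_up−V_dn)/(S_up−S_dn) = (-51.7583−-110.0491)/(126.1517−67.8609) = 1.0000. V = [p*·-51.7583 + (1−p*)·-110.0491]/1.29 = -50.9135. B = V − Δ·S = -137.9147.
(2,1): S=161.7330. Δ = (V_up−V_dn)/(S_up−S_dn) = (56.6029−-51.7583)/(234.5128−126.1517) = 1.0000. V = [p*·56.6029 + (1−p*)·-51.7583]/1.29 = 23.8183. B = V − Δ·S = -137.9147.
(2,2): S=300.6575. Δ = (V_up−V_dn)/(S_up−S_dn) = (258.0434−56.6029)/(435.9534−234.5129) = 1.0000. V = [p*·258.0434 + (1−p*)·56.6029]/1.29 = 162.7428. B = V − Δ·S = -137.9147.
(1,0): S=111.5400. Δ = (V_up−V_dn)/(S_up−S_dn) = (23.8183−-50.9135)/(161.7330−87.0012) = 1.0000. V = [p*·23.8183 + (1−p*)·-50.9135]/1.29 = 4.6294. B = V − Δ·S = -106.9106.
(1,1): S=207.3500. Δ = (V_up−V_dn)/(S_up−S_dn) = (162.7428−23.8183)/(300.6575−161.7330) = 1.0000. V = [p*·162.7428 + (1−p*)·23.8183]/1.29 = 100.4394. B = V − Δ·S = -106.9106.
(0,0): S=143.0000. Δ = (V_up−V_dn)/(S_up−S_dn) = (100.4394−4.6294)/(207.3500−111.5400) = 1.0000. V = [p*·100.4394 + (1−p*)·4.6294]/1.29 = 60.1235. B = V − Δ·S = -82.8765.
Each (Δ,B) replicates both successor values, so the strategy is self-financing and V0 is arbitrage-free.

(0,0): Delta=1.0000 Bond=-82.8765
(1,0): Delta=1.0000 Bond=-106.9106
(1,1): Delta=1.0000 Bond=-106.9106
(2,0): Delta=1.0000 Bond=-137.9147
(2,1): Delta=1.0000 Bond=-137.9147
(2,2): Delta=1.0000 Bond=-137.9147
V0=60.1235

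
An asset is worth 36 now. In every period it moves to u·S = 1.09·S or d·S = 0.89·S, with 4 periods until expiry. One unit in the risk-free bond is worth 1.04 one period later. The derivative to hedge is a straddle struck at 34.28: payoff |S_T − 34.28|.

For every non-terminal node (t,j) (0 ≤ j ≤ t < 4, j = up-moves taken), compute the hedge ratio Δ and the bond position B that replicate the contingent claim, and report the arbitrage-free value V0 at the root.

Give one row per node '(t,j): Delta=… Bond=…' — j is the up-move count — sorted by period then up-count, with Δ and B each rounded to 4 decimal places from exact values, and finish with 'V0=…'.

Under the risk-neutral measure, an up-move has probability p* = (R−d)/(u−d) = 0.7500 and values discount at R = 1.04.
Payoff layer (t=4): V(4,0)=11.6928, V(4,1)=6.6170, V(4,2)=0.4006, V(4,3)=7.2127, V(4,4)=16.5369
(3,0): S=25.3789. Δ = (V_up−V_dn)/(S_up−S_dn) = (6.6170−11.6928)/(27.6630−22.5872) = -1.0000. V = [p*·6.6170 + (1−p*)·11.6928]/1.04 = 7.5827. B = V − Δ·S = 32.9615.
(3,1): S=31.0820. Δ = (V_up−V_dn)/(S_up−S_dn) = (0.4006−6.6170)/(33.8794−27.6630) = -1.0000. V = [p*·0.4006 + (1−p*)·6.6170]/1.04 = 1.8795. B = V − Δ·S = 32.9615.
(3,2): S=38.0667. Δ = (V_up−V_dn)/(S_up−S_dn) = (7.2127−0.4006)/(41.4927−33.8794) = 0.8948. V = [p*·7.2127 + (1−p*)·0.4006]/1.04 = 5.2978. B = V − Δ·S = -28.7628.
(3,3): S=46.6210. Δ = (V_up−V_dn)/(S_up−S_dn) = (16.5369−7.2127)/(50.8169−41.4927) = 1.0000. V = [p*·16.5369 + (1−p*)·7.2127]/1.04 = 13.6595. B = V − Δ·S = -32.9615.
(2,0): S=28.5156. Δ = (V_up−V_dn)/(S_up−S_dn) = (1.8795−7.5827)/(31.0820−25.3789) = -1.0000. V = [p*·1.8795 + (1−p*)·7.5827]/1.04 = 3.1782. B = V − Δ·S = 31.6938.
(2,1): S=34.9236. Δ = (V_up−V_dn)/(S_up−S_dn) = (5.2978−1.8795)/(38.0667−31.0820) = 0.4894. V = [p*·5.2978 + (1−p*)·1.8795]/1.04 = 4.2723. B = V − Δ·S = -12.8189.
(2,2): S=42.7716. Δ = (V_up−V_dn)/(S_up−S_dn) = (13.6595−5.2978)/(46.6210−38.0667) = 0.9775. V = [p*·13.6595 + (1−p*)·5.2978]/1.04 = 11.1241. B = V − Δ·S = -30.6845.
(1,0): S=32.0400. Δ = (V_up−V_dn)/(S_up−S_dn) = (4.2723−3.1782)/(34.9236−28.5156) = 0.1707. V = [p*·4.2723 + (1−p*)·3.1782]/1.04 = 3.8450. B = V − Δ·S = -1.6257.
(1,1): S=39.2400. Δ = (V_up−V_dn)/(S_up−S_dn) = (11.1241−4.2723)/(42.7716−34.9236) = 0.8731. V = [p*·11.1241 + (1−p*)·4.2723]/1.04 = 9.0492. B = V − Δ·S = -25.2097.
(0,0): S=36.0000. Δ = (V_up−V_dn)/(S_up−S_dn) = (9.0492−3.8450)/(39.2400−32.0400) = 0.7228. V = [p*·9.0492 + (1−p*)·3.8450]/1.04 = 7.4501. B = V − Δ·S = -18.5709.
The time-0 hedge costs 7.4501, which is the no-arbitrage price.

(0,0): Delta=0.7228 Bond=-18.5709
(1,0): Delta=0.1707 Bond=-1.6257
(1,1): Delta=0.8731 Bond=-25.2097
(2,0): Delta=-1.0000 Bond=31.6938
(2,1): Delta=0.4894 Bond=-12.8189
(2,2): Delta=0.9775 Bond=-30.6845
(3,0): Delta=-1.0000 Bond=32.9615
(3,1): Delta=-1.0000 Bond=32.9615
(3,2): Delta=0.8948 Bond=-28.7628
(3,3): Delta=1.0000 Bond=-32.9615
V0=7.4501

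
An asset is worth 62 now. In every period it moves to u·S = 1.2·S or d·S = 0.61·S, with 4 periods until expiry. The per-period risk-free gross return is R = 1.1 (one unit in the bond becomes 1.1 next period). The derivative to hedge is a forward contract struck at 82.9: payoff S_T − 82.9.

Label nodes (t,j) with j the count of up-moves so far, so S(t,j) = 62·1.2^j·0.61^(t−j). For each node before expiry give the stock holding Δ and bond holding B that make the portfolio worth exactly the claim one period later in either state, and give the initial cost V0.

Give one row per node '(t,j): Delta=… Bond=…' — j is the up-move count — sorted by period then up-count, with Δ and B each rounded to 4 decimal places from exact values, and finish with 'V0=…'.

(0,0): Delta=1.0000 Bond=-56.6218
(1,0): Delta=1.0000 Bond=-62.2840
(1,1): Delta=1.0000 Bond=-62.2840
(2,0): Delta=1.0000 Bond=-68.5124
(2,1): Delta=1.0000 Bond=-68.5124
(2,2): Delta=1.0000 Bond=-68.5124
(3,0): Delta=1.0000 Bond=-75.3636
(3,1): Delta=1.0000 Bond=-75.3636
(3,2): Delta=1.0000 Bond=-75.3636
(3,3): Delta=1.0000 Bond=-75.3636
V0=5.3782

Under the risk-neutral measure, an up-move has probability p* = (R−d)/(u−d) = 0.8305 and values discount at R = 1.1.
Terminal payoffs: V(4,0)=-74.3156, V(4,1)=-66.0126, V(4,2)=-49.6789, V(4,3)=-17.5470, V(4,4)=45.6632
(3,0): S=14.0728. Δ = (V_up−V_dn)/(S_up−S_dn) = (-66.0126−-74.3156)/(16.8874−8.5844) = 1.0000. V = [p*·-66.0126 + (1−p*)·-74.3156]/1.1 = -61.2908. B = V − Δ·S = -75.3636.
(3,1): S=27.6842. Δ = (V_up−V_dn)/(S_up−S_dn) = (-49.6789−-66.0126)/(33.2211−16.8874) = 1.0000. V = [p*·-49.6789 + (1−p*)·-66.0126]/1.1 = -47.6794. B = V − Δ·S = -75.3636.
(3,2): S=54.4608. Δ = (V_up−V_dn)/(S_up−S_dn) = (-17.5470−-49.6789)/(65.3530−33.2211) = 1.0000. V = [p*·-17.5470 + (1−p*)·-49.6789]/1.1 = -20.9028. B = V − Δ·S = -75.3636.
(3,3): S=107.1360. Δ = (V_up−V_dn)/(S_up−S_dn) = (45.6632−-17.5470)/(128.5632−65.3530) = 1.0000. V = [p*·45.6632 + (1−p*)·-17.5470]/1.1 = 31.7724. B = V − Δ·S = -75.3636.
(2,0): S=23.0702. Δ = (V_up−V_dn)/(S_up−S_dn) = (-47.6794−-61.2908)/(27.6842−14.0728) = 1.0000. V = [p*·-47.6794 + (1−p*)·-61.2908]/1.1 = -45.4422. B = V − Δ·S = -68.5124.
(2,1): S=45.3840. Δ = (V_up−V_dn)/(S_up−S_dn) = (-20.9028−-47.6794)/(54.4608−27.6842) = 1.0000. V = [p*·-20.9028 + (1−p*)·-47.6794]/1.1 = -23.1284. B = V − Δ·S = -68.5124.
(2,2): S=89.2800. Δ = (V_up−V_dn)/(S_up−S_dn) = (31.7724−-20.9028)/(107.1360−54.4608) = 1.0000. V = [p*·31.7724 + (1−p*)·-20.9028]/1.1 = 20.7676. B = V − Δ·S = -68.5124.
(1,0): S=37.8200. Δ = (V_up−V_dn)/(S_up−S_dn) = (-23.1284−-45.4422)/(45.3840−23.0702) = 1.0000. V = [p*·-23.1284 + (1−p*)·-45.4422]/1.1 = -24.4640. B = V − Δ·S = -62.2840.
(1,1): S=74.4000. Δ = (V_up−V_dn)/(S_up−S_dn) = (20.7676−-23.1284)/(89.2800−45.3840) = 1.0000. V = [p*·20.7676 + (1−p*)·-23.1284]/1.1 = 12.1160. B = V − Δ·S = -62.2840.
(0,0): S=62.0000. Δ = (V_up−V_dn)/(S_up−S_dn) = (12.1160−-24.4640)/(74.4000−37.8200) = 1.0000. V = [p*·12.1160 + (1−p*)·-24.4640]/1.1 = 5.3782. B = V − Δ·S = -56.6218.
Each (Δ,B) replicates both successor values, so the strategy is self-financing and V0 is arbitrage-free.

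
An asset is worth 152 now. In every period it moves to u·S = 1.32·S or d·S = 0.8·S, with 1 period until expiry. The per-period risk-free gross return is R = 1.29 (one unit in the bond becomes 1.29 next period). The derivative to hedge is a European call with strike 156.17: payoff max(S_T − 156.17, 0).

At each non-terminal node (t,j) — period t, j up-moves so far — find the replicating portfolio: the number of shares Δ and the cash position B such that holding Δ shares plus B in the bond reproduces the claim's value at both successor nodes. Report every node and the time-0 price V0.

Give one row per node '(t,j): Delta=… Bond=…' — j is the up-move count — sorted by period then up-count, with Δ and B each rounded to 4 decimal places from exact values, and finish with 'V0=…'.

No-arbitrage ⇒ martingale measure with p* = (R−d)/(u−d) = 0.9423.
Payoff layer (t=1): V(1,0)=0.0000, V(1,1)=44.4700
(0,0): S=152.0000. Δ = (V_up−V_dn)/(S_up−S_dn) = (44.4700−0.0000)/(200.6400−121.6000) = 0.5626. V = [p*·44.4700 + (1−p*)·0.0000]/1.29 = 32.4840. B = V − Δ·S = -53.0352.
The time-0 hedge costs 32.4840, which is the no-arbitrage price.

(0,0): Delta=0.5626 Bond=-53.0352
V0=32.4840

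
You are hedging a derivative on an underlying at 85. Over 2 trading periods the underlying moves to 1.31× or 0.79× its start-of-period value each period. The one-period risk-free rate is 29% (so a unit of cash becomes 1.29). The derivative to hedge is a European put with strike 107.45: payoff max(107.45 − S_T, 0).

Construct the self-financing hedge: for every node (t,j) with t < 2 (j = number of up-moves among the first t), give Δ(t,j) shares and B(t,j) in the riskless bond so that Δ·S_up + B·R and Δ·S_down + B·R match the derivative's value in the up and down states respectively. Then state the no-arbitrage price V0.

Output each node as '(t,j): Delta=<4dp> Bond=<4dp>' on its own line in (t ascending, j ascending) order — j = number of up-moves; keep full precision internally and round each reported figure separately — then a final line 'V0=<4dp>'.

(0,0): Delta=-0.3521 Bond=30.8445
(1,0): Delta=-1.0000 Bond=83.2946
(1,1): Delta=-0.3365 Bond=38.0492
V0=0.9143

No-arbitrage ⇒ martingale measure with p* = (R−d)/(u−d) = 0.9615.
Terminal payoffs: V(2,0)=54.4015, V(2,1)=19.4835, V(2,2)=0.0000
  t=1,j=0: stock 67.1500 → up 87.9665 (V=19.4835), down 53.0485 (V=54.4015). Price 16.1446; hedge Δ=-1.0000, bond B=83.2946.
  t=1,j=1: stock 111.3500 → up 145.8685 (V=0.0000), down 87.9665 (V=19.4835). Price 0.5809; hedge Δ=-0.3365, bond B=38.0492.
  t=0,j=0: stock 85.0000 → up 111.3500 (V=0.5809), down 67.1500 (V=16.1446). Price 0.9143; hedge Δ=-0.3521, bond B=30.8445.
Self-financing check: at every node Δ·S+B equals the discounted successor values.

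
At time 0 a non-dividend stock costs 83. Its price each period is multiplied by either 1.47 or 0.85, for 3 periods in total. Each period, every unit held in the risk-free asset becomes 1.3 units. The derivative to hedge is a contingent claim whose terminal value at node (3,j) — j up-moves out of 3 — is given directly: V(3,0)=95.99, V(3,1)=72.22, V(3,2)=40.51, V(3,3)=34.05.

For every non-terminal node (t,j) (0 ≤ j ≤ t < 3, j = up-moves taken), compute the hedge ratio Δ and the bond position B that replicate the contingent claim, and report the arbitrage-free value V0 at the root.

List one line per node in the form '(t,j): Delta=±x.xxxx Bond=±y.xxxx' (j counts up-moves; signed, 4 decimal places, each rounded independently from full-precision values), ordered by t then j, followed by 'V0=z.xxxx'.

Under the risk-neutral measure, an up-move has probability p* = (R−d)/(u−d) = 0.7258 and values discount at R = 1.3.
Payoff layer (t=3): V(3,0)=95.9900, V(3,1)=72.2200, V(3,2)=40.5100, V(3,3)=34.0500
Node (2,0) S=59.9675: V=(p*·72.2200+(1−p*)·95.9900)/1.3=60.5674; Δ=(72.2200−95.9900)/(88.1522−50.9724)=-0.6393; B=V−Δ·S=98.9061
Node (2,1) S=103.7085: V=(p*·40.5100+(1−p*)·72.2200)/1.3=37.8498; Δ=(40.5100−72.2200)/(152.4515−88.1522)=-0.4932; B=V−Δ·S=88.9949
Node (2,2) S=179.3547: V=(p*·34.0500+(1−p*)·40.5100)/1.3=27.5548; Δ=(34.0500−40.5100)/(263.6514−152.4515)=-0.0581; B=V−Δ·S=37.9742
Node (1,0) S=70.5500: V=(p*·37.8498+(1−p*)·60.5674)/1.3=33.9068; Δ=(37.8498−60.5674)/(103.7085−59.9675)=-0.5194; B=V−Δ·S=70.5481
Node (1,1) S=122.0100: V=(p*·27.5548+(1−p*)·37.8498)/1.3=23.3674; Δ=(27.5548−37.8498)/(179.3547−103.7085)=-0.1361; B=V−Δ·S=39.9721
Node (0,0) S=83.0000: V=(p*·23.3674+(1−p*)·33.9068)/1.3=20.1979; Δ=(23.3674−33.9068)/(122.0100−70.5500)=-0.2048; B=V−Δ·S=37.1968
Self-financing check: at every node Δ·S+B equals the discounted successor values.

(0,0): Delta=-0.2048 Bond=37.1968
(1,0): Delta=-0.5194 Bond=70.5481
(1,1): Delta=-0.1361 Bond=39.9721
(2,0): Delta=-0.6393 Bond=98.9061
(2,1): Delta=-0.4932 Bond=88.9949
(2,2): Delta=-0.0581 Bond=37.9742
V0=20.1979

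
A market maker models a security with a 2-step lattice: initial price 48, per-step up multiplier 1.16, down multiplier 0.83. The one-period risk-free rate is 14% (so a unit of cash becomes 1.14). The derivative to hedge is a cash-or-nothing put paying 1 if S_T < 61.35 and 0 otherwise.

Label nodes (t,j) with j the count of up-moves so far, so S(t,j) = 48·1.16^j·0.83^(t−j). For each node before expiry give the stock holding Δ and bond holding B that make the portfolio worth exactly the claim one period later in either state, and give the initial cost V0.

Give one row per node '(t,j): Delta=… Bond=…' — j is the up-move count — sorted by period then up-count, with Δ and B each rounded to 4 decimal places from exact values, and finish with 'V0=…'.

(0,0): Delta=-0.0520 Bond=2.5875
(1,0): Delta=0.0000 Bond=0.8772
(1,1): Delta=-0.0544 Bond=3.0835
V0=0.0904

Under the risk-neutral measure, an up-move has probability p* = (R−d)/(u−d) = 0.9394 and values discount at R = 1.14.
Payoff layer (t=2): V(2,0)=1.0000, V(2,1)=1.0000, V(2,2)=0.0000
(1,0): S=39.8400. Δ = (V_up−V_dn)/(S_up−S_dn) = (1.0000−1.0000)/(46.2144−33.0672) = 0.0000. V = [p*·1.0000 + (1−p*)·1.0000]/1.14 = 0.8772. B = V − Δ·S = 0.8772.
(1,1): S=55.6800. Δ = (V_up−V_dn)/(S_up−S_dn) = (0.0000−1.0000)/(64.5888−46.2144) = -0.0544. V = [p*·0.0000 + (1−p*)·1.0000]/1.14 = 0.0532. B = V − Δ·S = 3.0835.
(0,0): S=48.0000. Δ = (V_up−V_dn)/(S_up−S_dn) = (0.0532−0.8772)/(55.6800−39.8400) = -0.0520. V = [p*·0.0532 + (1−p*)·0.8772]/1.14 = 0.0904. B = V − Δ·S = 2.5875.
Root portfolio cost Δ·48+B reproduces V0=0.0904.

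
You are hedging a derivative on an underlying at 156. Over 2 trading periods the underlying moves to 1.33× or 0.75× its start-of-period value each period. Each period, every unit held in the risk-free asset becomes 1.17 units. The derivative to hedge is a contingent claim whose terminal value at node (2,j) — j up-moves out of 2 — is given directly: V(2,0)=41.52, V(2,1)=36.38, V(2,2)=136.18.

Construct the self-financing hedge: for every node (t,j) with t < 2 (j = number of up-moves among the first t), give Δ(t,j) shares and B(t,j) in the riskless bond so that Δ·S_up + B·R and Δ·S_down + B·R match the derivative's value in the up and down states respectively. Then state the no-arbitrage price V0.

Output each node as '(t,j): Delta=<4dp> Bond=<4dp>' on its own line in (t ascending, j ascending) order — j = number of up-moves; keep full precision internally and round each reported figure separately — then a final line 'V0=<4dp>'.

(0,0): Delta=0.6693 Bond=-39.3161
(1,0): Delta=-0.0757 Bond=41.1680
(1,1): Delta=0.8293 Bond=-79.2066
V0=65.0916

Since d<R<u, set p* = (R−d)/(u−d) = 0.7241; price each node as the discounted p*-expectation of its children.
At expiry t=2: V(2,0)=41.5200, V(2,1)=36.3800, V(2,2)=136.1800
(1,0): S=117.0000. Δ = (V_up−V_dn)/(S_up−S_dn) = (36.3800−41.5200)/(155.6100−87.7500) = -0.0757. V = [p*·36.3800 + (1−p*)·41.5200]/1.17 = 32.3059. B = V − Δ·S = 41.1680.
(1,1): S=207.4800. Δ = (V_up−V_dn)/(S_up−S_dn) = (136.1800−36.3800)/(275.9484−155.6100) = 0.8293. V = [p*·136.1800 + (1−p*)·36.3800]/1.17 = 92.8624. B = V − Δ·S = -79.2066.
(0,0): S=156.0000. Δ = (V_up−V_dn)/(S_up−S_dn) = (92.8624−32.3059)/(207.4800−117.0000) = 0.6693. V = [p*·92.8624 + (1−p*)·32.3059]/1.17 = 65.0916. B = V − Δ·S = -39.3161.
Self-financing check: at every node Δ·S+B equals the discounted successor values.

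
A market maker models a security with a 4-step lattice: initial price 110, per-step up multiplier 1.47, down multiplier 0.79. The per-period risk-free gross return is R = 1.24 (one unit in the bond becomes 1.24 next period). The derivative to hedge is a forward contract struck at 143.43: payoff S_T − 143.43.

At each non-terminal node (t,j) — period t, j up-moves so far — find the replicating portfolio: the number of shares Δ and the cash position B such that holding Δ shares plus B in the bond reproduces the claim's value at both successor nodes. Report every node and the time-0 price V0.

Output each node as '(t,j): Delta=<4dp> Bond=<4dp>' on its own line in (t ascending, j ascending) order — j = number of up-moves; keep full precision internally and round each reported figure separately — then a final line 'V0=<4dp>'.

Since d<R<u, set p* = (R−d)/(u−d) = 0.6618; price each node as the discounted p*-expectation of its children.
Terminal values V(4,·): V(4,0)=-100.5849, V(4,1)=-63.7056, V(4,2)=4.9179, V(4,3)=132.6098, V(4,4)=370.2138
Node (3,0) S=54.2343: V=(p*·-63.7056+(1−p*)·-100.5849)/1.24=-61.4351; Δ=(-63.7056−-100.5849)/(79.7244−42.8451)=1.0000; B=V−Δ·S=-115.6694
Node (3,1) S=100.9170: V=(p*·4.9179+(1−p*)·-63.7056)/1.24=-14.7524; Δ=(4.9179−-63.7056)/(148.3479−79.7244)=1.0000; B=V−Δ·S=-115.6694
Node (3,2) S=187.7822: V=(p*·132.6098+(1−p*)·4.9179)/1.24=72.1129; Δ=(132.6098−4.9179)/(276.0398−148.3479)=1.0000; B=V−Δ·S=-115.6694
Node (3,3) S=349.4175: V=(p*·370.2138+(1−p*)·132.6098)/1.24=233.7482; Δ=(370.2138−132.6098)/(513.6438−276.0398)=1.0000; B=V−Δ·S=-115.6694
Node (2,0) S=68.6510: V=(p*·-14.7524+(1−p*)·-61.4351)/1.24=-24.6307; Δ=(-14.7524−-61.4351)/(100.9170−54.2343)=1.0000; B=V−Δ·S=-93.2817
Node (2,1) S=127.7430: V=(p*·72.1129+(1−p*)·-14.7524)/1.24=34.4613; Δ=(72.1129−-14.7524)/(187.7822−100.9170)=1.0000; B=V−Δ·S=-93.2817
Node (2,2) S=237.6990: V=(p*·233.7482+(1−p*)·72.1129)/1.24=144.4173; Δ=(233.7482−72.1129)/(349.4175−187.7822)=1.0000; B=V−Δ·S=-93.2817
Node (1,0) S=86.9000: V=(p*·34.4613+(1−p*)·-24.6307)/1.24=11.6728; Δ=(34.4613−-24.6307)/(127.7430−68.6510)=1.0000; B=V−Δ·S=-75.2272
Node (1,1) S=161.7000: V=(p*·144.4173+(1−p*)·34.4613)/1.24=86.4728; Δ=(144.4173−34.4613)/(237.6990−127.7430)=1.0000; B=V−Δ·S=-75.2272
Node (0,0) S=110.0000: V=(p*·86.4728+(1−p*)·11.6728)/1.24=49.3329; Δ=(86.4728−11.6728)/(161.7000−86.9000)=1.0000; B=V−Δ·S=-60.6671
Check: Δ(0,0)·S0 + B(0,0) = 49.3329 = V0.

(0,0): Delta=1.0000 Bond=-60.6671
(1,0): Delta=1.0000 Bond=-75.2272
(1,1): Delta=1.0000 Bond=-75.2272
(2,0): Delta=1.0000 Bond=-93.2817
(2,1): Delta=1.0000 Bond=-93.2817
(2,2): Delta=1.0000 Bond=-93.2817
(3,0): Delta=1.0000 Bond=-115.6694
(3,1): Delta=1.0000 Bond=-115.6694
(3,2): Delta=1.0000 Bond=-115.6694
(3,3): Delta=1.0000 Bond=-115.6694
V0=49.3329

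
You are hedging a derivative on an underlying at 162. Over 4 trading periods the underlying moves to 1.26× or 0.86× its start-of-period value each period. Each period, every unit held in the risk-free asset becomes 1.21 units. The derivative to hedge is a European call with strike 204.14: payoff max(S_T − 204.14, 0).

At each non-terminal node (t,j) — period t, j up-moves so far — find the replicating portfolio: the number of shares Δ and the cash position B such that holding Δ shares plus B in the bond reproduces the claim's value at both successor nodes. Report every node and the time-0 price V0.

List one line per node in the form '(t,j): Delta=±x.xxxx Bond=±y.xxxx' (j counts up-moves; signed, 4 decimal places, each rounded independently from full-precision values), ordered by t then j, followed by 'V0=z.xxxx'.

Risk-neutral probability p* = (R−d)/(u−d) = (1.21−0.86)/(1.26−0.86) = 0.8750.
Payoff layer (t=4): V(4,0)=0.0000, V(4,1)=0.0000, V(4,2)=0.0000, V(4,3)=74.5524, V(4,4)=204.1767
  t=3,j=0: stock 103.0411 → up 129.8318 (V=0.0000), down 88.6153 (V=0.0000). Price 0.0000; hedge Δ=0.0000, bond B=0.0000.
  t=3,j=1: stock 150.9672 → up 190.2186 (V=0.0000), down 129.8318 (V=0.0000). Price 0.0000; hedge Δ=0.0000, bond B=0.0000.
  t=3,j=2: stock 221.1844 → up 278.6924 (V=74.5524), down 190.2186 (V=0.0000). Price 53.9118; hedge Δ=0.8426, bond B=-132.4691.
  t=3,j=3: stock 324.0609 → up 408.3167 (V=204.1767), down 278.6924 (V=74.5524). Price 155.3502; hedge Δ=1.0000, bond B=-168.7107.
  t=2,j=0: stock 119.8152 → up 150.9672 (V=0.0000), down 103.0411 (V=0.0000). Price 0.0000; hedge Δ=0.0000, bond B=0.0000.
  t=2,j=1: stock 175.5432 → up 221.1844 (V=53.9118), down 150.9672 (V=0.0000). Price 38.9858; hedge Δ=0.7678, bond B=-95.7938.
  t=2,j=2: stock 257.1912 → up 324.0609 (V=155.3502), down 221.1844 (V=53.9118). Price 117.9094; hedge Δ=0.9860, bond B=-135.6864.
  t=1,j=0: stock 139.3200 → up 175.5432 (V=38.9858), down 119.8152 (V=0.0000). Price 28.1922; hedge Δ=0.6996, bond B=-69.2724.
  t=1,j=1: stock 204.1200 → up 257.1912 (V=117.9094), down 175.5432 (V=38.9858). Price 89.2925; hedge Δ=0.9666, bond B=-108.0164.
  t=0,j=0: stock 162.0000 → up 204.1200 (V=89.2925), down 139.3200 (V=28.1922). Price 67.4835; hedge Δ=0.9429, bond B=-85.2673.
Root portfolio cost Δ·162+B reproduces V0=67.4835.

(0,0): Delta=0.9429 Bond=-85.2673
(1,0): Delta=0.6996 Bond=-69.2724
(1,1): Delta=0.9666 Bond=-108.0164
(2,0): Delta=0.0000 Bond=0.0000
(2,1): Delta=0.7678 Bond=-95.7938
(2,2): Delta=0.9860 Bond=-135.6864
(3,0): Delta=0.0000 Bond=0.0000
(3,1): Delta=0.0000 Bond=0.0000
(3,2): Delta=0.8426 Bond=-132.4691
(3,3): Delta=1.0000 Bond=-168.7107
V0=67.4835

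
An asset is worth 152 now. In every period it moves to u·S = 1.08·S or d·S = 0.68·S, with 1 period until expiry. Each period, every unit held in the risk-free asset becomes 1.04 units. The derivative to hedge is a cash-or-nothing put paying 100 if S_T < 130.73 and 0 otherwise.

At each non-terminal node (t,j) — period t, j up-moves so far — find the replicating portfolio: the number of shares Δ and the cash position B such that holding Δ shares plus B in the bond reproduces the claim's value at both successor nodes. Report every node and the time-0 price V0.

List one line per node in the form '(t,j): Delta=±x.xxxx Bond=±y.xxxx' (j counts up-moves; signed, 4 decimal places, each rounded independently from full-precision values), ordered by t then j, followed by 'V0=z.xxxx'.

(0,0): Delta=-1.6447 Bond=259.6154
V0=9.6154

Under the risk-neutral measure, an up-move has probability p* = (R−d)/(u−d) = 0.9000 and values discount at R = 1.04.
Payoff layer (t=1): V(1,0)=100.0000, V(1,1)=0.0000
  t=0,j=0: stock 152.0000 → up 164.1600 (V=0.0000), down 103.3600 (V=100.0000). Price 9.6154; hedge Δ=-1.6447, bond B=259.6154.
Each (Δ,B) replicates both successor values, so the strategy is self-financing and V0 is arbitrage-free.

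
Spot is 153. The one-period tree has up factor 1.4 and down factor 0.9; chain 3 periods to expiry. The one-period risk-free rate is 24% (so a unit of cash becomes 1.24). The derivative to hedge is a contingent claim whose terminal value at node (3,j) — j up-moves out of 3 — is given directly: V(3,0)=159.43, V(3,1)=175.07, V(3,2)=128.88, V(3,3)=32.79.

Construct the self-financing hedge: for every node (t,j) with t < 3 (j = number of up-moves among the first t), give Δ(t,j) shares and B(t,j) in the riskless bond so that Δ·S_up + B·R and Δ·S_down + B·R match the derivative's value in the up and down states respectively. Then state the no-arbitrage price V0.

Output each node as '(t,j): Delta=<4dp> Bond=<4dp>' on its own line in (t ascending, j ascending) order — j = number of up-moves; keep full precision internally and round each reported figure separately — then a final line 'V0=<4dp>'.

No-arbitrage ⇒ martingale measure with p* = (R−d)/(u−d) = 0.6800.
At expiry t=3: V(3,0)=159.4300, V(3,1)=175.0700, V(3,2)=128.8800, V(3,3)=32.7900
  t=2,j=0: stock 123.9300 → up 173.5020 (V=175.0700), down 111.5370 (V=159.4300). Price 137.1494; hedge Δ=0.2524, bond B=105.8694.
  t=2,j=1: stock 192.7800 → up 269.8920 (V=128.8800), down 173.5020 (V=175.0700). Price 115.8555; hedge Δ=-0.4792, bond B=208.2355.
  t=2,j=2: stock 299.8800 → up 419.8320 (V=32.7900), down 269.8920 (V=128.8800). Price 51.2410; hedge Δ=-0.6409, bond B=243.4210.
  t=1,j=0: stock 137.7000 → up 192.7800 (V=115.8555), down 123.9300 (V=137.1494). Price 98.9270; hedge Δ=-0.3093, bond B=141.5148.
  t=1,j=1: stock 214.2000 → up 299.8800 (V=51.2410), down 192.7800 (V=115.8555). Price 57.9981; hedge Δ=-0.6033, bond B=187.2271.
  t=0,j=0: stock 153.0000 → up 214.2000 (V=57.9981), down 137.7000 (V=98.9270). Price 57.3350; hedge Δ=-0.5350, bond B=139.1929.
Self-financing check: at every node Δ·S+B equals the discounted successor values.

(0,0): Delta=-0.5350 Bond=139.1929
(1,0): Delta=-0.3093 Bond=141.5148
(1,1): Delta=-0.6033 Bond=187.2271
(2,0): Delta=0.2524 Bond=105.8694
(2,1): Delta=-0.4792 Bond=208.2355
(2,2): Delta=-0.6409 Bond=243.4210
V0=57.3350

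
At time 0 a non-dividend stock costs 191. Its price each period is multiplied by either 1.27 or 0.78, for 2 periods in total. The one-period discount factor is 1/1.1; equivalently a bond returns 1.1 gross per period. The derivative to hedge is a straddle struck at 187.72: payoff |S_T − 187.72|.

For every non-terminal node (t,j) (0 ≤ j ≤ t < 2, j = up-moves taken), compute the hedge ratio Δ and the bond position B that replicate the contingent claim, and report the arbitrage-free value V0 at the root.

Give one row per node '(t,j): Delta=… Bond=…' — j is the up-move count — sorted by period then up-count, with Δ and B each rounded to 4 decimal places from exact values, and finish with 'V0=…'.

Risk-neutral probability p* = (R−d)/(u−d) = (1.1−0.78)/(1.27−0.78) = 0.6531.
Terminal values V(2,·): V(2,0)=71.5156, V(2,1)=1.4846, V(2,2)=120.3439
Node (1,0) S=148.9800: V=(p*·1.4846+(1−p*)·71.5156)/1.1=23.4373; Δ=(1.4846−71.5156)/(189.2046−116.2044)=-0.9593; B=V−Δ·S=166.3577
Node (1,1) S=242.5700: V=(p*·120.3439+(1−p*)·1.4846)/1.1=71.9155; Δ=(120.3439−1.4846)/(308.0639−189.2046)=1.0000; B=V−Δ·S=-170.6545
Node (0,0) S=191.0000: V=(p*·71.9155+(1−p*)·23.4373)/1.1=50.0877; Δ=(71.9155−23.4373)/(242.5700−148.9800)=0.5180; B=V−Δ·S=-48.8472
Root portfolio cost Δ·191+B reproduces V0=50.0877.

(0,0): Delta=0.5180 Bond=-48.8472
(1,0): Delta=-0.9593 Bond=166.3577
(1,1): Delta=1.0000 Bond=-170.6545
V0=50.0877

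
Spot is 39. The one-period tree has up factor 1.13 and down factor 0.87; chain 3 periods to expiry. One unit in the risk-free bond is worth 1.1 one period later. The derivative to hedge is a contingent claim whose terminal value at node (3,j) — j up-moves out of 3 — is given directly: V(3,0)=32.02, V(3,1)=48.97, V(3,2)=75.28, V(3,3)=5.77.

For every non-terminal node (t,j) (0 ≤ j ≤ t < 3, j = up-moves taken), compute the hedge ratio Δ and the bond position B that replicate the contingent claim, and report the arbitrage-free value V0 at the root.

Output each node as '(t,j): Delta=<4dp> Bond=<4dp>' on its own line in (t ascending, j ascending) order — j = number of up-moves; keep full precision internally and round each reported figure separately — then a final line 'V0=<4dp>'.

(0,0): Delta=-3.9772 Bond=174.7699
(1,0): Delta=2.6000 Bond=-30.9167
(1,1): Delta=-4.6377 Bond=221.3552
(2,0): Delta=2.2085 Bond=-22.4521
(2,1): Delta=2.6393 Bond=-35.5157
(2,2): Delta=-5.3685 Bond=279.8829
V0=19.6586

Under the risk-neutral measure, an up-move has probability p* = (R−d)/(u−d) = 0.8846 and values discount at R = 1.1.
Terminal values V(3,·): V(3,0)=32.0200, V(3,1)=48.9700, V(3,2)=75.2800, V(3,3)=5.7700
  t=2,j=0: stock 29.5191 → up 33.3566 (V=48.9700), down 25.6816 (V=32.0200). Price 42.7402; hedge Δ=2.2085, bond B=-22.4521.
  t=2,j=1: stock 38.3409 → up 43.3252 (V=75.2800), down 33.3566 (V=48.9700). Price 65.6766; hedge Δ=2.6393, bond B=-35.5157.
  t=2,j=2: stock 49.7991 → up 56.2730 (V=5.7700), down 43.3252 (V=75.2800). Price 12.5367; hedge Δ=-5.3685, bond B=279.8829.
  t=1,j=0: stock 33.9300 → up 38.3409 (V=65.6766), down 29.5191 (V=42.7402). Price 57.3001; hedge Δ=2.6000, bond B=-30.9167.
  t=1,j=1: stock 44.0700 → up 49.7991 (V=12.5367), down 38.3409 (V=65.6766). Price 16.9711; hedge Δ=-4.6377, bond B=221.3552.
  t=0,j=0: stock 39.0000 → up 44.0700 (V=16.9711), down 33.9300 (V=57.3001). Price 19.6586; hedge Δ=-3.9772, bond B=174.7699.
Check: Δ(0,0)·S0 + B(0,0) = 19.6586 = V0.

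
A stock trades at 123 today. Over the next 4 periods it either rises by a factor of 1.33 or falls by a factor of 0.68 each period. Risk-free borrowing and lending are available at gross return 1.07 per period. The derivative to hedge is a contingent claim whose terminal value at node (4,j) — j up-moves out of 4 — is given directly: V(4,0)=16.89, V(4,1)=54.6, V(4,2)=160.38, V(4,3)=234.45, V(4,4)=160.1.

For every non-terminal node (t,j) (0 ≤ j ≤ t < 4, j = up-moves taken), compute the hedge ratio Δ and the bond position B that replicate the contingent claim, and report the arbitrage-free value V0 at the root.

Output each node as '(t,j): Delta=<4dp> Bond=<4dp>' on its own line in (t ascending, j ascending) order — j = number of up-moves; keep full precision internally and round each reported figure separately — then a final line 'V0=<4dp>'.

(0,0): Delta=0.4984 Bond=65.3506
(1,0): Delta=1.3411 Bond=-0.5539
(1,1): Delta=0.2112 Bond=116.9112
(2,0): Delta=1.9858 Bond=-37.2622
(2,1): Delta=1.1213 Bond=23.8536
(2,2): Delta=-0.0990 Bond=192.5893
(3,0): Delta=1.5001 Bond=-21.0845
(3,1): Delta=2.1514 Bond=-52.3945
(3,2): Delta=0.7702 Bond=77.4686
(3,3): Delta=-0.3953 Bond=291.8052
V0=126.6567

Under the risk-neutral measure, an up-move has probability p* = (R−d)/(u−d) = 0.6000 and values discount at R = 1.07.
Terminal payoffs: V(4,0)=16.8900, V(4,1)=54.6000, V(4,2)=160.3800, V(4,3)=234.4500, V(4,4)=160.1000
Node (3,0) S=38.6751: V=(p*·54.6000+(1−p*)·16.8900)/1.07=36.9308; Δ=(54.6000−16.8900)/(51.4379−26.2991)=1.5001; B=V−Δ·S=-21.0845
Node (3,1) S=75.6440: V=(p*·160.3800+(1−p*)·54.6000)/1.07=110.3439; Δ=(160.3800−54.6000)/(100.6065−51.4379)=2.1514; B=V−Δ·S=-52.3945
Node (3,2) S=147.9508: V=(p*·234.4500+(1−p*)·160.3800)/1.07=191.4224; Δ=(234.4500−160.3800)/(196.7746−100.6065)=0.7702; B=V−Δ·S=77.4686
Node (3,3) S=289.3744: V=(p*·160.1000+(1−p*)·234.4500)/1.07=177.4206; Δ=(160.1000−234.4500)/(384.8679−196.7746)=-0.3953; B=V−Δ·S=291.8052
Node (2,0) S=56.8752: V=(p*·110.3439+(1−p*)·36.9308)/1.07=75.6810; Δ=(110.3439−36.9308)/(75.6440−38.6751)=1.9858; B=V−Δ·S=-37.2622
Node (2,1) S=111.2412: V=(p*·191.4224+(1−p*)·110.3439)/1.07=148.5897; Δ=(191.4224−110.3439)/(147.9508−75.6440)=1.1213; B=V−Δ·S=23.8536
Node (2,2) S=217.5747: V=(p*·177.4206+(1−p*)·191.4224)/1.07=171.0480; Δ=(177.4206−191.4224)/(289.3744−147.9508)=-0.0990; B=V−Δ·S=192.5893
Node (1,0) S=83.6400: V=(p*·148.5897+(1−p*)·75.6810)/1.07=111.6133; Δ=(148.5897−75.6810)/(111.2412−56.8752)=1.3411; B=V−Δ·S=-0.5539
Node (1,1) S=163.5900: V=(p*·171.0480+(1−p*)·148.5897)/1.07=151.4623; Δ=(171.0480−148.5897)/(217.5747−111.2412)=0.2112; B=V−Δ·S=116.9112
Node (0,0) S=123.0000: V=(p*·151.4623+(1−p*)·111.6133)/1.07=126.6567; Δ=(151.4623−111.6133)/(163.5900−83.6400)=0.4984; B=V−Δ·S=65.3506
The time-0 hedge costs 126.6567, which is the no-arbitrage price.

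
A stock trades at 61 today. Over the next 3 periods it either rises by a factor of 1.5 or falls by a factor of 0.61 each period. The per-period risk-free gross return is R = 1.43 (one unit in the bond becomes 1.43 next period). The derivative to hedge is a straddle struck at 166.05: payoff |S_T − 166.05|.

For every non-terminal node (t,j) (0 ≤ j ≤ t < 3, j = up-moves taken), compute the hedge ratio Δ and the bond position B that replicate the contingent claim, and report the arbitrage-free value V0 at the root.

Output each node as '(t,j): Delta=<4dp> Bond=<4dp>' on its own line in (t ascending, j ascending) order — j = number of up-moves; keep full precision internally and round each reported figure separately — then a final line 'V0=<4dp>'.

(0,0): Delta=-0.3910 Bond=40.9370
(1,0): Delta=-1.0000 Bond=81.2020
(1,1): Delta=-0.3698 Bond=56.6053
(2,0): Delta=-1.0000 Bond=116.1189
(2,1): Delta=-1.0000 Bond=116.1189
(2,2): Delta=-0.3479 Bond=77.9430
V0=17.0880

No-arbitrage ⇒ martingale measure with p* = (R−d)/(u−d) = 0.9213.
Terminal values V(3,·): V(3,0)=152.2042, V(3,1)=132.0029, V(3,2)=82.3275, V(3,3)=39.8250
(2,0): S=22.6981. Δ = (V_up−V_dn)/(S_up−S_dn) = (132.0029−152.2042)/(34.0472−13.8458) = -1.0000. V = [p*·132.0029 + (1−p*)·152.2042]/1.43 = 93.4208. B = V − Δ·S = 116.1189.
(2,1): S=55.8150. Δ = (V_up−V_dn)/(S_up−S_dn) = (82.3275−132.0029)/(83.7225−34.0471) = -1.0000. V = [p*·82.3275 + (1−p*)·132.0029]/1.43 = 60.3039. B = V − Δ·S = 116.1189.
(2,2): S=137.2500. Δ = (V_up−V_dn)/(S_up−S_dn) = (39.8250−82.3275)/(205.8750−83.7225) = -0.3479. V = [p*·39.8250 + (1−p*)·82.3275]/1.43 = 30.1873. B = V − Δ·S = 77.9430.
(1,0): S=37.2100. Δ = (V_up−V_dn)/(S_up−S_dn) = (60.3039−93.4208)/(55.8150−22.6981) = -1.0000. V = [p*·60.3039 + (1−p*)·93.4208]/1.43 = 43.9920. B = V − Δ·S = 81.2020.
(1,1): S=91.5000. Δ = (V_up−V_dn)/(S_up−S_dn) = (30.1873−60.3039)/(137.2500−55.8150) = -0.3698. V = [p*·30.1873 + (1−p*)·60.3039]/1.43 = 22.7665. B = V − Δ·S = 56.6053.
(0,0): S=61.0000. Δ = (V_up−V_dn)/(S_up−S_dn) = (22.7665−43.9920)/(91.5000−37.2100) = -0.3910. V = [p*·22.7665 + (1−p*)·43.9920]/1.43 = 17.0880. B = V − Δ·S = 40.9370.
Each (Δ,B) replicates both successor values, so the strategy is self-financing and V0 is arbitrage-free.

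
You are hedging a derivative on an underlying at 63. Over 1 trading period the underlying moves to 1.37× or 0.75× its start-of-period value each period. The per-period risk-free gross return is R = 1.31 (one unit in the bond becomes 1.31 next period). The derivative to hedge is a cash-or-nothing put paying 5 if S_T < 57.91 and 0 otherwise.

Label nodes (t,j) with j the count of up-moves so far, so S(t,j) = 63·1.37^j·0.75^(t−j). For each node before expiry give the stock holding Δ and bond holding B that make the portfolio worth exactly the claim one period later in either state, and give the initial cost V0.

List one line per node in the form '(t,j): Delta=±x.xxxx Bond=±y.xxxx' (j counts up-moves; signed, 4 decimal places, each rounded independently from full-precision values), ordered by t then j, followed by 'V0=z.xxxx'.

(0,0): Delta=-0.1280 Bond=8.4339
V0=0.3694

Under the risk-neutral measure, an up-move has probability p* = (R−d)/(u−d) = 0.9032 and values discount at R = 1.31.
Terminal payoffs: V(1,0)=5.0000, V(1,1)=0.0000
  t=0,j=0: stock 63.0000 → up 86.3100 (V=0.0000), down 47.2500 (V=5.0000). Price 0.3694; hedge Δ=-0.1280, bond B=8.4339.
The time-0 hedge costs 0.3694, which is the no-arbitrage price.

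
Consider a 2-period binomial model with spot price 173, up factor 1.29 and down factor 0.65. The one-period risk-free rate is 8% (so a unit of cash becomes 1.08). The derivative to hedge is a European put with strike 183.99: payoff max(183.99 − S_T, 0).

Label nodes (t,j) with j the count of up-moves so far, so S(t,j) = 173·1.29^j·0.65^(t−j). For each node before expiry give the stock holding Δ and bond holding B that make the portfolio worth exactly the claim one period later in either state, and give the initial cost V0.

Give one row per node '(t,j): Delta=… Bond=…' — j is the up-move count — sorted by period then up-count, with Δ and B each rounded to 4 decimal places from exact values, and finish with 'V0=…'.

(0,0): Delta=-0.4162 Bond=96.9581
(1,0): Delta=-1.0000 Bond=170.3611
(1,1): Delta=-0.2726 Bond=72.6549
V0=24.9525

The replicating-portfolio and risk-neutral prices coincide; use p* = (1.08−0.65)/(1.29−0.65) = 0.6719 for the latter.
Terminal payoffs: V(2,0)=110.8975, V(2,1)=38.9295, V(2,2)=0.0000
  t=1,j=0: stock 112.4500 → up 145.0605 (V=38.9295), down 73.0925 (V=110.8975). Price 57.9111; hedge Δ=-1.0000, bond B=170.3611.
  t=1,j=1: stock 223.1700 → up 287.8893 (V=0.0000), down 145.0605 (V=38.9295). Price 11.8275; hedge Δ=-0.2726, bond B=72.6549.
  t=0,j=0: stock 173.0000 → up 223.1700 (V=11.8275), down 112.4500 (V=57.9111). Price 24.9525; hedge Δ=-0.4162, bond B=96.9581.
Check: Δ(0,0)·S0 + B(0,0) = 24.9525 = V0.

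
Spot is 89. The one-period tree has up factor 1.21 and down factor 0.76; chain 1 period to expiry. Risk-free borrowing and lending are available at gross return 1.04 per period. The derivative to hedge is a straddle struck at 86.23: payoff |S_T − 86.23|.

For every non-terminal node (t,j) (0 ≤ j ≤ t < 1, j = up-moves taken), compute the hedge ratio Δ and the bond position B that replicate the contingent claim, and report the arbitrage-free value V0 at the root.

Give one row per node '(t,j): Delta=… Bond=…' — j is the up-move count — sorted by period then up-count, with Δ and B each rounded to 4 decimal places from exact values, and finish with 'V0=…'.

(0,0): Delta=0.0717 Bond=13.2143
V0=19.5921

Since d<R<u, set p* = (R−d)/(u−d) = 0.6222; price each node as the discounted p*-expectation of its children.
Payoff layer (t=1): V(1,0)=18.5900, V(1,1)=21.4600
(0,0): S=89.0000. Δ = (V_up−V_dn)/(S_up−S_dn) = (21.4600−18.5900)/(107.6900−67.6400) = 0.0717. V = [p*·21.4600 + (1−p*)·18.5900]/1.04 = 19.5921. B = V − Δ·S = 13.2143.
Self-financing check: at every node Δ·S+B equals the discounted successor values.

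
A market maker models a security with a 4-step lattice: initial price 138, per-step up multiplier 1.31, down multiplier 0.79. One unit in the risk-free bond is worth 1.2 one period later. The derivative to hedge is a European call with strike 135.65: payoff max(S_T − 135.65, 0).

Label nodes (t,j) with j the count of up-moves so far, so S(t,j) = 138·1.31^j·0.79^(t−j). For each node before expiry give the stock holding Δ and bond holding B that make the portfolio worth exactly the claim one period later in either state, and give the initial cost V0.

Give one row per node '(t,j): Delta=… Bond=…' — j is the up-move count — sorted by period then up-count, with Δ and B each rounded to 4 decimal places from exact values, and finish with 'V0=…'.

No-arbitrage ⇒ martingale measure with p* = (R−d)/(u−d) = 0.7885.
Terminal payoffs: V(4,0)=0.0000, V(4,1)=0.0000, V(4,2)=12.1505, V(4,3)=109.4369, V(4,4)=270.7599
  t=3,j=0: stock 68.0394 → up 89.1316 (V=0.0000), down 53.7511 (V=0.0000). Price 0.0000; hedge Δ=0.0000, bond B=0.0000.
  t=3,j=1: stock 112.8248 → up 147.8005 (V=12.1505), down 89.1316 (V=0.0000). Price 7.9835; hedge Δ=0.2071, bond B=-15.3828.
  t=3,j=2: stock 187.0892 → up 245.0869 (V=109.4369), down 147.8005 (V=12.1505). Price 74.0476; hedge Δ=1.0000, bond B=-113.0417.
  t=3,j=3: stock 310.2366 → up 406.4099 (V=270.7599), down 245.0869 (V=109.4369). Price 197.1949; hedge Δ=1.0000, bond B=-113.0417.
  t=2,j=0: stock 86.1258 → up 112.8248 (V=7.9835), down 68.0394 (V=0.0000). Price 5.2456; hedge Δ=0.1783, bond B=-10.1073.
  t=2,j=1: stock 142.8162 → up 187.0892 (V=74.0476), down 112.8248 (V=7.9835). Price 50.0604; hedge Δ=0.8896, bond B=-76.9859.
  t=2,j=2: stock 236.8218 → up 310.2366 (V=197.1949), down 187.0892 (V=74.0476). Price 142.6204; hedge Δ=1.0000, bond B=-94.2014.
  t=1,j=0: stock 109.0200 → up 142.8162 (V=50.0604), down 86.1258 (V=5.2456). Price 33.8169; hedge Δ=0.7905, bond B=-52.3654.
  t=1,j=1: stock 180.7800 → up 236.8218 (V=142.6204), down 142.8162 (V=50.0604). Price 102.5337; hedge Δ=0.9846, bond B=-75.4664.
  t=0,j=0: stock 138.0000 → up 180.7800 (V=102.5337), down 109.0200 (V=33.8169). Price 73.3312; hedge Δ=0.9576, bond B=-58.8164.
The time-0 hedge costs 73.3312, which is the no-arbitrage price.

(0,0): Delta=0.9576 Bond=-58.8164
(1,0): Delta=0.7905 Bond=-52.3654
(1,1): Delta=0.9846 Bond=-75.4664
(2,0): Delta=0.1783 Bond=-10.1073
(2,1): Delta=0.8896 Bond=-76.9859
(2,2): Delta=1.0000 Bond=-94.2014
(3,0): Delta=0.0000 Bond=0.0000
(3,1): Delta=0.2071 Bond=-15.3828
(3,2): Delta=1.0000 Bond=-113.0417
(3,3): Delta=1.0000 Bond=-113.0417
V0=73.3312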